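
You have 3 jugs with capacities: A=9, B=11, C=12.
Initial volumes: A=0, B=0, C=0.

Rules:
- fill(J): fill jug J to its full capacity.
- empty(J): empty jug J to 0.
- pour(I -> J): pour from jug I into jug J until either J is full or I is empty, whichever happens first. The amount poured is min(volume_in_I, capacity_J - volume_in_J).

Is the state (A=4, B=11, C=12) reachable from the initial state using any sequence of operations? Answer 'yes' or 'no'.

Answer: yes

Derivation:
BFS from (A=0, B=0, C=0):
  1. fill(A) -> (A=9 B=0 C=0)
  2. pour(A -> B) -> (A=0 B=9 C=0)
  3. fill(A) -> (A=9 B=9 C=0)
  4. pour(A -> B) -> (A=7 B=11 C=0)
  5. pour(A -> C) -> (A=0 B=11 C=7)
  6. fill(A) -> (A=9 B=11 C=7)
  7. pour(A -> C) -> (A=4 B=11 C=12)
Target reached → yes.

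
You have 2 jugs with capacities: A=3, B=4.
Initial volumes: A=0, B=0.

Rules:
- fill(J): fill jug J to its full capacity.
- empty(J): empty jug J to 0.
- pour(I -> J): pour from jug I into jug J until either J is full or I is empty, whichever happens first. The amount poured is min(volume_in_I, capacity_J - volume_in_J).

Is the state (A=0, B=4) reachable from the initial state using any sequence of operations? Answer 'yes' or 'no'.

Answer: yes

Derivation:
BFS from (A=0, B=0):
  1. fill(B) -> (A=0 B=4)
Target reached → yes.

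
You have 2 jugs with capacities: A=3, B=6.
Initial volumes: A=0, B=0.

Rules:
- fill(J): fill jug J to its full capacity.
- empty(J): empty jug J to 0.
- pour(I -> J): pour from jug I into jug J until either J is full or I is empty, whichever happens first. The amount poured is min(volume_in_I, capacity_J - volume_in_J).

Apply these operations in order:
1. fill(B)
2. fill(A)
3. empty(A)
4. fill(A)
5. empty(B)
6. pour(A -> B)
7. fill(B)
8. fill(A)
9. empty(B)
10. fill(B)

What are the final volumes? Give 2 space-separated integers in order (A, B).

Step 1: fill(B) -> (A=0 B=6)
Step 2: fill(A) -> (A=3 B=6)
Step 3: empty(A) -> (A=0 B=6)
Step 4: fill(A) -> (A=3 B=6)
Step 5: empty(B) -> (A=3 B=0)
Step 6: pour(A -> B) -> (A=0 B=3)
Step 7: fill(B) -> (A=0 B=6)
Step 8: fill(A) -> (A=3 B=6)
Step 9: empty(B) -> (A=3 B=0)
Step 10: fill(B) -> (A=3 B=6)

Answer: 3 6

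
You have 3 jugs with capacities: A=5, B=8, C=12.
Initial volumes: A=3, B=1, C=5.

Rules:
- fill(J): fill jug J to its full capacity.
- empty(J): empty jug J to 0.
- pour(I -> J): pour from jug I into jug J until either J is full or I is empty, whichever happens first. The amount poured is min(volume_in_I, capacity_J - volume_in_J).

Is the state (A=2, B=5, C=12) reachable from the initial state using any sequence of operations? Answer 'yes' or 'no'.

Answer: yes

Derivation:
BFS from (A=3, B=1, C=5):
  1. pour(A -> B) -> (A=0 B=4 C=5)
  2. fill(A) -> (A=5 B=4 C=5)
  3. pour(B -> C) -> (A=5 B=0 C=9)
  4. pour(A -> B) -> (A=0 B=5 C=9)
  5. fill(A) -> (A=5 B=5 C=9)
  6. pour(A -> C) -> (A=2 B=5 C=12)
Target reached → yes.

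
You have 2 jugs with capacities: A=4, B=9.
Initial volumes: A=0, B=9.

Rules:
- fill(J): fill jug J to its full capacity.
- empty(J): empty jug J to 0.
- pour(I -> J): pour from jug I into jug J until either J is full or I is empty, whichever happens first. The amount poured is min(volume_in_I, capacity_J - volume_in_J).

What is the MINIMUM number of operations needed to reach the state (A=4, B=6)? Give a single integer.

Answer: 7

Derivation:
BFS from (A=0, B=9). One shortest path:
  1. pour(B -> A) -> (A=4 B=5)
  2. empty(A) -> (A=0 B=5)
  3. pour(B -> A) -> (A=4 B=1)
  4. empty(A) -> (A=0 B=1)
  5. pour(B -> A) -> (A=1 B=0)
  6. fill(B) -> (A=1 B=9)
  7. pour(B -> A) -> (A=4 B=6)
Reached target in 7 moves.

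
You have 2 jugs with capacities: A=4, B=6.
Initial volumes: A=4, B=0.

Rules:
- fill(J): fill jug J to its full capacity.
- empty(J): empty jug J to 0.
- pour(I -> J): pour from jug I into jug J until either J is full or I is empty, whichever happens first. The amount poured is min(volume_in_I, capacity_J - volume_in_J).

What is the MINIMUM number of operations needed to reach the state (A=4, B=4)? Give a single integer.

Answer: 2

Derivation:
BFS from (A=4, B=0). One shortest path:
  1. pour(A -> B) -> (A=0 B=4)
  2. fill(A) -> (A=4 B=4)
Reached target in 2 moves.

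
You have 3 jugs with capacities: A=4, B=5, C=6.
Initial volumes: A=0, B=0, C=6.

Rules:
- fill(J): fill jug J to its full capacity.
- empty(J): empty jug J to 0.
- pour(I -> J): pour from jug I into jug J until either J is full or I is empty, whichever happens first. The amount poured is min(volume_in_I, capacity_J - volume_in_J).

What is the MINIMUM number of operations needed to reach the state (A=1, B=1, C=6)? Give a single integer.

Answer: 5

Derivation:
BFS from (A=0, B=0, C=6). One shortest path:
  1. pour(C -> B) -> (A=0 B=5 C=1)
  2. pour(B -> A) -> (A=4 B=1 C=1)
  3. empty(A) -> (A=0 B=1 C=1)
  4. pour(C -> A) -> (A=1 B=1 C=0)
  5. fill(C) -> (A=1 B=1 C=6)
Reached target in 5 moves.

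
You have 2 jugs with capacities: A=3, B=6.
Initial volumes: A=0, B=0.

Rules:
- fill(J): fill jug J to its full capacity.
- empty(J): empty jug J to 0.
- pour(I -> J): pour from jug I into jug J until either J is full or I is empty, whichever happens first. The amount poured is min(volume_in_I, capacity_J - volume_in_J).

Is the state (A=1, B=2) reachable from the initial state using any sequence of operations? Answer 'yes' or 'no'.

Answer: no

Derivation:
BFS explored all 6 reachable states.
Reachable set includes: (0,0), (0,3), (0,6), (3,0), (3,3), (3,6)
Target (A=1, B=2) not in reachable set → no.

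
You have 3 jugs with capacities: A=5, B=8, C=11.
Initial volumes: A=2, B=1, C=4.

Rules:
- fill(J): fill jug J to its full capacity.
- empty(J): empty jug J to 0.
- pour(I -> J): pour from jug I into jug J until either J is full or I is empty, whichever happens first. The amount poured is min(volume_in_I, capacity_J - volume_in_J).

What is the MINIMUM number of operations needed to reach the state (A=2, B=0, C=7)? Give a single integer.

BFS from (A=2, B=1, C=4). One shortest path:
  1. empty(B) -> (A=2 B=0 C=4)
  2. pour(C -> B) -> (A=2 B=4 C=0)
  3. fill(C) -> (A=2 B=4 C=11)
  4. pour(C -> B) -> (A=2 B=8 C=7)
  5. empty(B) -> (A=2 B=0 C=7)
Reached target in 5 moves.

Answer: 5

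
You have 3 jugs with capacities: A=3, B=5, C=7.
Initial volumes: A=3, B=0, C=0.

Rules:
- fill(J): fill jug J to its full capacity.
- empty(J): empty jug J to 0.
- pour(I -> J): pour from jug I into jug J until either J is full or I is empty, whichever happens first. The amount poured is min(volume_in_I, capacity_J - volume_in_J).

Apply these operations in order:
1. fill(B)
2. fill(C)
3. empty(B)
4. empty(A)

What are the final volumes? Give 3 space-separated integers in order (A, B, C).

Answer: 0 0 7

Derivation:
Step 1: fill(B) -> (A=3 B=5 C=0)
Step 2: fill(C) -> (A=3 B=5 C=7)
Step 3: empty(B) -> (A=3 B=0 C=7)
Step 4: empty(A) -> (A=0 B=0 C=7)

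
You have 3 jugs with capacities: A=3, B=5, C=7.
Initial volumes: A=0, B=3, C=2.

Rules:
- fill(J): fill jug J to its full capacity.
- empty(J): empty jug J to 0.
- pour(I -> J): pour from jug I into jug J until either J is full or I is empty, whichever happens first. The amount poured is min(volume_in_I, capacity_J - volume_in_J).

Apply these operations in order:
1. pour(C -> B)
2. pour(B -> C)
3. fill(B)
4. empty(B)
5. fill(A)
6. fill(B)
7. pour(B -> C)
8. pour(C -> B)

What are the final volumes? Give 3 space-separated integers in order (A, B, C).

Answer: 3 5 5

Derivation:
Step 1: pour(C -> B) -> (A=0 B=5 C=0)
Step 2: pour(B -> C) -> (A=0 B=0 C=5)
Step 3: fill(B) -> (A=0 B=5 C=5)
Step 4: empty(B) -> (A=0 B=0 C=5)
Step 5: fill(A) -> (A=3 B=0 C=5)
Step 6: fill(B) -> (A=3 B=5 C=5)
Step 7: pour(B -> C) -> (A=3 B=3 C=7)
Step 8: pour(C -> B) -> (A=3 B=5 C=5)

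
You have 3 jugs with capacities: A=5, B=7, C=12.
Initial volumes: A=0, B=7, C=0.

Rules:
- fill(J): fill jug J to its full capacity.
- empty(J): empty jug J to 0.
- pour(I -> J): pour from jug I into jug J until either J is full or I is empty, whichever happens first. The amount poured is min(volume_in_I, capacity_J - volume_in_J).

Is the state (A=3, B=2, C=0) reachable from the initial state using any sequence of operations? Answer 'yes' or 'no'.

BFS from (A=0, B=7, C=0):
  1. fill(A) -> (A=5 B=7 C=0)
  2. pour(A -> C) -> (A=0 B=7 C=5)
  3. fill(A) -> (A=5 B=7 C=5)
  4. pour(A -> C) -> (A=0 B=7 C=10)
  5. pour(B -> A) -> (A=5 B=2 C=10)
  6. pour(A -> C) -> (A=3 B=2 C=12)
  7. empty(C) -> (A=3 B=2 C=0)
Target reached → yes.

Answer: yes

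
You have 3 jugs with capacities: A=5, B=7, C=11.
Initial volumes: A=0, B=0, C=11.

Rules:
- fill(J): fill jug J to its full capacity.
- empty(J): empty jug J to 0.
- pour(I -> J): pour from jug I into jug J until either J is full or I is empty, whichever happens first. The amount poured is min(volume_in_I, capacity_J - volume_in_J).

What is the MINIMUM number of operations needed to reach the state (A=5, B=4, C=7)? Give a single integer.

BFS from (A=0, B=0, C=11). One shortest path:
  1. pour(C -> B) -> (A=0 B=7 C=4)
  2. pour(C -> A) -> (A=4 B=7 C=0)
  3. pour(B -> C) -> (A=4 B=0 C=7)
  4. pour(A -> B) -> (A=0 B=4 C=7)
  5. fill(A) -> (A=5 B=4 C=7)
Reached target in 5 moves.

Answer: 5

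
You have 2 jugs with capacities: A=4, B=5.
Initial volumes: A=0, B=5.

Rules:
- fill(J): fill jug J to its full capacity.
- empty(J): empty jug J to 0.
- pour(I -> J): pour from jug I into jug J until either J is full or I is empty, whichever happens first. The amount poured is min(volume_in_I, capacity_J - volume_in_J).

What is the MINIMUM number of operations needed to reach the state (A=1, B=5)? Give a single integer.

Answer: 4

Derivation:
BFS from (A=0, B=5). One shortest path:
  1. pour(B -> A) -> (A=4 B=1)
  2. empty(A) -> (A=0 B=1)
  3. pour(B -> A) -> (A=1 B=0)
  4. fill(B) -> (A=1 B=5)
Reached target in 4 moves.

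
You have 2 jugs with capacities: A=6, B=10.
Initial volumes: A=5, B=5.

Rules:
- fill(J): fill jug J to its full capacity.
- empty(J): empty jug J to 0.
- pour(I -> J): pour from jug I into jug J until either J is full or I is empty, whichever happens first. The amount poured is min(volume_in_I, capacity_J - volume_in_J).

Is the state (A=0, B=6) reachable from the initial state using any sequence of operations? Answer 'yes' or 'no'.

BFS from (A=5, B=5):
  1. fill(A) -> (A=6 B=5)
  2. empty(B) -> (A=6 B=0)
  3. pour(A -> B) -> (A=0 B=6)
Target reached → yes.

Answer: yes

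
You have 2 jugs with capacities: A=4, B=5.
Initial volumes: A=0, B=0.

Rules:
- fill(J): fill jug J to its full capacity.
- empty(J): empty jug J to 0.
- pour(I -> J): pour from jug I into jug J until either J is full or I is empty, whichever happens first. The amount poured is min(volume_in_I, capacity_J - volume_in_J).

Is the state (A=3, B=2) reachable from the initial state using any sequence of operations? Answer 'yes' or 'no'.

Answer: no

Derivation:
BFS explored all 18 reachable states.
Reachable set includes: (0,0), (0,1), (0,2), (0,3), (0,4), (0,5), (1,0), (1,5), (2,0), (2,5), (3,0), (3,5) ...
Target (A=3, B=2) not in reachable set → no.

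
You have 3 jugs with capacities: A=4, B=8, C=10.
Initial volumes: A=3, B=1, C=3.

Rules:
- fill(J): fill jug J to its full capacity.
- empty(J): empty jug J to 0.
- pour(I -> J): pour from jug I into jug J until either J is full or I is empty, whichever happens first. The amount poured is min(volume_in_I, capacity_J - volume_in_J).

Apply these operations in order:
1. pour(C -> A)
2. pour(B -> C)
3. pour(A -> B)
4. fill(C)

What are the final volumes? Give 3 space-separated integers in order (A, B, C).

Step 1: pour(C -> A) -> (A=4 B=1 C=2)
Step 2: pour(B -> C) -> (A=4 B=0 C=3)
Step 3: pour(A -> B) -> (A=0 B=4 C=3)
Step 4: fill(C) -> (A=0 B=4 C=10)

Answer: 0 4 10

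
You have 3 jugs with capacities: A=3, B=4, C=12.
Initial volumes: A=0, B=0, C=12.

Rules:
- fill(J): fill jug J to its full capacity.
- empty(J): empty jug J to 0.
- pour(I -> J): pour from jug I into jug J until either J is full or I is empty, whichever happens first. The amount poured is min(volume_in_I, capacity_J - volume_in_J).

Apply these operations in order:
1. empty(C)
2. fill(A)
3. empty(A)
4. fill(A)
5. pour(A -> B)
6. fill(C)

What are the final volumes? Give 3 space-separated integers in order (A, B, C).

Answer: 0 3 12

Derivation:
Step 1: empty(C) -> (A=0 B=0 C=0)
Step 2: fill(A) -> (A=3 B=0 C=0)
Step 3: empty(A) -> (A=0 B=0 C=0)
Step 4: fill(A) -> (A=3 B=0 C=0)
Step 5: pour(A -> B) -> (A=0 B=3 C=0)
Step 6: fill(C) -> (A=0 B=3 C=12)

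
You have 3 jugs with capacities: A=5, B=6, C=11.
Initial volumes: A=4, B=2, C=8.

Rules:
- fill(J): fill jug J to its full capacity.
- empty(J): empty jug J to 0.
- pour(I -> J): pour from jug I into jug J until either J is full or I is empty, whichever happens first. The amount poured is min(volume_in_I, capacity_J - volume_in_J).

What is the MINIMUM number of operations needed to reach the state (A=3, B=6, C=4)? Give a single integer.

Answer: 5

Derivation:
BFS from (A=4, B=2, C=8). One shortest path:
  1. pour(C -> B) -> (A=4 B=6 C=4)
  2. empty(B) -> (A=4 B=0 C=4)
  3. pour(A -> B) -> (A=0 B=4 C=4)
  4. fill(A) -> (A=5 B=4 C=4)
  5. pour(A -> B) -> (A=3 B=6 C=4)
Reached target in 5 moves.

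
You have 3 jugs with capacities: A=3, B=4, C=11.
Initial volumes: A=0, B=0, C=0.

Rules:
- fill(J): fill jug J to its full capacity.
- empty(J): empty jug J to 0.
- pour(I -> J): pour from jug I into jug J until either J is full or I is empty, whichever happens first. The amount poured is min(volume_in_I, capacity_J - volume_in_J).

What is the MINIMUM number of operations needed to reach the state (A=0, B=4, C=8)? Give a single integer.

Answer: 4

Derivation:
BFS from (A=0, B=0, C=0). One shortest path:
  1. fill(B) -> (A=0 B=4 C=0)
  2. fill(C) -> (A=0 B=4 C=11)
  3. pour(C -> A) -> (A=3 B=4 C=8)
  4. empty(A) -> (A=0 B=4 C=8)
Reached target in 4 moves.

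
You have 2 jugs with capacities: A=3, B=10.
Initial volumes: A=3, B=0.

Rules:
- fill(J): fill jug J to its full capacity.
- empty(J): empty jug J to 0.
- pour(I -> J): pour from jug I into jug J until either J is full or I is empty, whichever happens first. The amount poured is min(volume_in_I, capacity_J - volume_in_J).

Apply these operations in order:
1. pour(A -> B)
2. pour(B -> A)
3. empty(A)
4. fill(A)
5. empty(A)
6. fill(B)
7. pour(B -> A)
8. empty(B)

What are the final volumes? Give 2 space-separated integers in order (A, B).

Answer: 3 0

Derivation:
Step 1: pour(A -> B) -> (A=0 B=3)
Step 2: pour(B -> A) -> (A=3 B=0)
Step 3: empty(A) -> (A=0 B=0)
Step 4: fill(A) -> (A=3 B=0)
Step 5: empty(A) -> (A=0 B=0)
Step 6: fill(B) -> (A=0 B=10)
Step 7: pour(B -> A) -> (A=3 B=7)
Step 8: empty(B) -> (A=3 B=0)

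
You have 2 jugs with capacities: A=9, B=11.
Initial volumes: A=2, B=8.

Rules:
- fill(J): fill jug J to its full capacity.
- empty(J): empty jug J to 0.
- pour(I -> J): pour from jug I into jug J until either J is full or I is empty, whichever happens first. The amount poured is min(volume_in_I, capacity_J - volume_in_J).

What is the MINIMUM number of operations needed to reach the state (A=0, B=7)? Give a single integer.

Answer: 7

Derivation:
BFS from (A=2, B=8). One shortest path:
  1. fill(A) -> (A=9 B=8)
  2. empty(B) -> (A=9 B=0)
  3. pour(A -> B) -> (A=0 B=9)
  4. fill(A) -> (A=9 B=9)
  5. pour(A -> B) -> (A=7 B=11)
  6. empty(B) -> (A=7 B=0)
  7. pour(A -> B) -> (A=0 B=7)
Reached target in 7 moves.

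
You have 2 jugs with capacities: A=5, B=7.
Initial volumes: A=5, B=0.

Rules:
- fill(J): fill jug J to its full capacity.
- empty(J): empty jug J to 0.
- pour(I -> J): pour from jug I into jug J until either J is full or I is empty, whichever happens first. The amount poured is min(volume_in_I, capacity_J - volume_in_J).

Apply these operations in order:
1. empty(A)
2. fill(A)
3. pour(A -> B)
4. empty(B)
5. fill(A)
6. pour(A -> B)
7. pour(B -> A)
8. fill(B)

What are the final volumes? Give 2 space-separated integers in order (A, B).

Answer: 5 7

Derivation:
Step 1: empty(A) -> (A=0 B=0)
Step 2: fill(A) -> (A=5 B=0)
Step 3: pour(A -> B) -> (A=0 B=5)
Step 4: empty(B) -> (A=0 B=0)
Step 5: fill(A) -> (A=5 B=0)
Step 6: pour(A -> B) -> (A=0 B=5)
Step 7: pour(B -> A) -> (A=5 B=0)
Step 8: fill(B) -> (A=5 B=7)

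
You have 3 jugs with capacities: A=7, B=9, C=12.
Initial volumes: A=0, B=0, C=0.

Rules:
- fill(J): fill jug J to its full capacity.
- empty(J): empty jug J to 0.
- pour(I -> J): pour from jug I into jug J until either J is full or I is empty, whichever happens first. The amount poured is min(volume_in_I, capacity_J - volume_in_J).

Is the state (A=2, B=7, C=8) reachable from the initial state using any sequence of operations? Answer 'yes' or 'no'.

Answer: no

Derivation:
BFS explored all 512 reachable states.
Reachable set includes: (0,0,0), (0,0,1), (0,0,2), (0,0,3), (0,0,4), (0,0,5), (0,0,6), (0,0,7), (0,0,8), (0,0,9), (0,0,10), (0,0,11) ...
Target (A=2, B=7, C=8) not in reachable set → no.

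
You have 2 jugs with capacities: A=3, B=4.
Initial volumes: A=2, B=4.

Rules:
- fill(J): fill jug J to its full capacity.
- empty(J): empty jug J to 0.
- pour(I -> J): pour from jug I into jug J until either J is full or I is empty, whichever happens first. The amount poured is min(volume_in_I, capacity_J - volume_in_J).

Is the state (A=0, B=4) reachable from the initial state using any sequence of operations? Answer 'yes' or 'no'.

Answer: yes

Derivation:
BFS from (A=2, B=4):
  1. empty(A) -> (A=0 B=4)
Target reached → yes.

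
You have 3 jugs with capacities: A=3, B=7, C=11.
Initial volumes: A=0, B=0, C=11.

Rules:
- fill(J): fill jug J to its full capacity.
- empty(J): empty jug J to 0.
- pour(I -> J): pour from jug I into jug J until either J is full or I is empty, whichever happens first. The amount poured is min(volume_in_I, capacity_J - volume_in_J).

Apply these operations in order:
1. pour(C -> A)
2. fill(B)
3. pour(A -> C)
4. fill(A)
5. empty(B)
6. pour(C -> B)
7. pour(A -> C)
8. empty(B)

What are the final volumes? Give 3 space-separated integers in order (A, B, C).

Step 1: pour(C -> A) -> (A=3 B=0 C=8)
Step 2: fill(B) -> (A=3 B=7 C=8)
Step 3: pour(A -> C) -> (A=0 B=7 C=11)
Step 4: fill(A) -> (A=3 B=7 C=11)
Step 5: empty(B) -> (A=3 B=0 C=11)
Step 6: pour(C -> B) -> (A=3 B=7 C=4)
Step 7: pour(A -> C) -> (A=0 B=7 C=7)
Step 8: empty(B) -> (A=0 B=0 C=7)

Answer: 0 0 7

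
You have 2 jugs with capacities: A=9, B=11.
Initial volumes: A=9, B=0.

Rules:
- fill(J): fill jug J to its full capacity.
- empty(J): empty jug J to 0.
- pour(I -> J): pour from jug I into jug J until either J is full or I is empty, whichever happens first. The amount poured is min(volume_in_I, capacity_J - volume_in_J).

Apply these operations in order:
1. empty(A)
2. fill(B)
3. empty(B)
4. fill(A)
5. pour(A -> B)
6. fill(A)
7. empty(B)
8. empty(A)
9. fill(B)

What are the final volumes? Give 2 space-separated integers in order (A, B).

Step 1: empty(A) -> (A=0 B=0)
Step 2: fill(B) -> (A=0 B=11)
Step 3: empty(B) -> (A=0 B=0)
Step 4: fill(A) -> (A=9 B=0)
Step 5: pour(A -> B) -> (A=0 B=9)
Step 6: fill(A) -> (A=9 B=9)
Step 7: empty(B) -> (A=9 B=0)
Step 8: empty(A) -> (A=0 B=0)
Step 9: fill(B) -> (A=0 B=11)

Answer: 0 11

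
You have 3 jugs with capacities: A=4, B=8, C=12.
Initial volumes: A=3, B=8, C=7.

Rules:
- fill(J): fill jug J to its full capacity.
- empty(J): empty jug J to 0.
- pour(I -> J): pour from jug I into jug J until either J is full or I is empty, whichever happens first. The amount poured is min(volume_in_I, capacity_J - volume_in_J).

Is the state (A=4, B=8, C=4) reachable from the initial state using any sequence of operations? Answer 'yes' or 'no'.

Answer: yes

Derivation:
BFS from (A=3, B=8, C=7):
  1. fill(A) -> (A=4 B=8 C=7)
  2. empty(B) -> (A=4 B=0 C=7)
  3. fill(C) -> (A=4 B=0 C=12)
  4. pour(C -> B) -> (A=4 B=8 C=4)
Target reached → yes.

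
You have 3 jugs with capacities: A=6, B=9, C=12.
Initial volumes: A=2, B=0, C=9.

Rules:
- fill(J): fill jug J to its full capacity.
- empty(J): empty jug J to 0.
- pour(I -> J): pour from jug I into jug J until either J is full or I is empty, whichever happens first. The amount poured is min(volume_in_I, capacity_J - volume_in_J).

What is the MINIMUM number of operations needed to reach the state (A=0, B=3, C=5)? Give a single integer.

BFS from (A=2, B=0, C=9). One shortest path:
  1. fill(B) -> (A=2 B=9 C=9)
  2. pour(C -> A) -> (A=6 B=9 C=5)
  3. empty(A) -> (A=0 B=9 C=5)
  4. pour(B -> A) -> (A=6 B=3 C=5)
  5. empty(A) -> (A=0 B=3 C=5)
Reached target in 5 moves.

Answer: 5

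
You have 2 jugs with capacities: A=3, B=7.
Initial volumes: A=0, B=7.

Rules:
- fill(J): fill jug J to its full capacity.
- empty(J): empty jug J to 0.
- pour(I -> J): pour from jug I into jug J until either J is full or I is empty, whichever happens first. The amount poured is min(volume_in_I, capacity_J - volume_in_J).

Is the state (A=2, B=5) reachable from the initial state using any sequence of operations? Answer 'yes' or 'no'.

BFS explored all 20 reachable states.
Reachable set includes: (0,0), (0,1), (0,2), (0,3), (0,4), (0,5), (0,6), (0,7), (1,0), (1,7), (2,0), (2,7) ...
Target (A=2, B=5) not in reachable set → no.

Answer: no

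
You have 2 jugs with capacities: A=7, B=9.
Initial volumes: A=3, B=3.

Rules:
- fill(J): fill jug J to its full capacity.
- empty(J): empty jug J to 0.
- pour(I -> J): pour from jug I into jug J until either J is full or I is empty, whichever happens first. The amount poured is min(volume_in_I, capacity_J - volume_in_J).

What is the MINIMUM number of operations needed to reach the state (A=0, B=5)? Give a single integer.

BFS from (A=3, B=3). One shortest path:
  1. fill(B) -> (A=3 B=9)
  2. pour(B -> A) -> (A=7 B=5)
  3. empty(A) -> (A=0 B=5)
Reached target in 3 moves.

Answer: 3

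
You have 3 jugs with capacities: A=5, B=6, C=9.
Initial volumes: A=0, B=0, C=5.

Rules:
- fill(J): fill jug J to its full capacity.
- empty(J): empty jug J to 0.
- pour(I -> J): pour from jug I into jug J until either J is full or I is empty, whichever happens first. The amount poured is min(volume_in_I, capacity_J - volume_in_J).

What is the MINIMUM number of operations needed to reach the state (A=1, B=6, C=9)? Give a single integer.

Answer: 3

Derivation:
BFS from (A=0, B=0, C=5). One shortest path:
  1. fill(A) -> (A=5 B=0 C=5)
  2. fill(B) -> (A=5 B=6 C=5)
  3. pour(A -> C) -> (A=1 B=6 C=9)
Reached target in 3 moves.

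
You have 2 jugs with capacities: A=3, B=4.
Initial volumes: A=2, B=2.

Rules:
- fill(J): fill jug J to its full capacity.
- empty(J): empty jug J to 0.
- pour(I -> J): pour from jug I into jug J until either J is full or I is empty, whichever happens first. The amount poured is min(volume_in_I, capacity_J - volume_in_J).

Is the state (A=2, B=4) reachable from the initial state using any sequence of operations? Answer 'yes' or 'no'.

Answer: yes

Derivation:
BFS from (A=2, B=2):
  1. fill(B) -> (A=2 B=4)
Target reached → yes.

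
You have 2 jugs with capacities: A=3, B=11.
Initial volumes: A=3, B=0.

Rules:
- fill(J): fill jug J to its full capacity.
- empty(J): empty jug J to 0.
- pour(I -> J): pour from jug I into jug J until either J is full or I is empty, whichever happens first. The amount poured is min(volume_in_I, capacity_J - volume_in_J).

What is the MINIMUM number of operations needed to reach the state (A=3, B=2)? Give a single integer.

Answer: 7

Derivation:
BFS from (A=3, B=0). One shortest path:
  1. empty(A) -> (A=0 B=0)
  2. fill(B) -> (A=0 B=11)
  3. pour(B -> A) -> (A=3 B=8)
  4. empty(A) -> (A=0 B=8)
  5. pour(B -> A) -> (A=3 B=5)
  6. empty(A) -> (A=0 B=5)
  7. pour(B -> A) -> (A=3 B=2)
Reached target in 7 moves.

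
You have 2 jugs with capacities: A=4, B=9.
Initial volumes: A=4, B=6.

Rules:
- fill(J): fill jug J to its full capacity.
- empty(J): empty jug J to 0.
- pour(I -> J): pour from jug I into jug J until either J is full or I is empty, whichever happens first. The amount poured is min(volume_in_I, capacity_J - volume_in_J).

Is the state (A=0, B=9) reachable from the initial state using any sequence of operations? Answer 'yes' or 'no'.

BFS from (A=4, B=6):
  1. empty(A) -> (A=0 B=6)
  2. fill(B) -> (A=0 B=9)
Target reached → yes.

Answer: yes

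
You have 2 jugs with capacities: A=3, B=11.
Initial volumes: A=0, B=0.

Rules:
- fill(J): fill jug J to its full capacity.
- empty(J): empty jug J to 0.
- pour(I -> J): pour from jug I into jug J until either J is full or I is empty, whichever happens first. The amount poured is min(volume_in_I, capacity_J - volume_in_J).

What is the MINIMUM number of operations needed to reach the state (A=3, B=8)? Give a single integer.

Answer: 2

Derivation:
BFS from (A=0, B=0). One shortest path:
  1. fill(B) -> (A=0 B=11)
  2. pour(B -> A) -> (A=3 B=8)
Reached target in 2 moves.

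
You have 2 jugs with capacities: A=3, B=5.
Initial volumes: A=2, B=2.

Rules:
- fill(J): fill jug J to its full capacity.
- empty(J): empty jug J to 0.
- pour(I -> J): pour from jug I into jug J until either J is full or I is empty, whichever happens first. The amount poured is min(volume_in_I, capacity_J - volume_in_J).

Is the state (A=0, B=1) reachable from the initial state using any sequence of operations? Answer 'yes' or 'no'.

BFS from (A=2, B=2):
  1. pour(B -> A) -> (A=3 B=1)
  2. empty(A) -> (A=0 B=1)
Target reached → yes.

Answer: yes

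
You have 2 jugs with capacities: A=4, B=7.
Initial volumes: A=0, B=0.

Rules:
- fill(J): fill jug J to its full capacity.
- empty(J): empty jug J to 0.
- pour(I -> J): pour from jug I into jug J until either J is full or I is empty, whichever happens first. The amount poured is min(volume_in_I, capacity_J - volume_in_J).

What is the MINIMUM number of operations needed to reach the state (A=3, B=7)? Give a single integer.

BFS from (A=0, B=0). One shortest path:
  1. fill(B) -> (A=0 B=7)
  2. pour(B -> A) -> (A=4 B=3)
  3. empty(A) -> (A=0 B=3)
  4. pour(B -> A) -> (A=3 B=0)
  5. fill(B) -> (A=3 B=7)
Reached target in 5 moves.

Answer: 5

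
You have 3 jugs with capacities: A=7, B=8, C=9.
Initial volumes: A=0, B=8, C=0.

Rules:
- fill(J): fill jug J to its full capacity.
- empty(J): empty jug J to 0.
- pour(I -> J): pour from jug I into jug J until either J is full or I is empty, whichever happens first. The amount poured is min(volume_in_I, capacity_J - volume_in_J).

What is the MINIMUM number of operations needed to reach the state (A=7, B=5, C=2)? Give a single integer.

Answer: 7

Derivation:
BFS from (A=0, B=8, C=0). One shortest path:
  1. fill(A) -> (A=7 B=8 C=0)
  2. empty(B) -> (A=7 B=0 C=0)
  3. pour(A -> B) -> (A=0 B=7 C=0)
  4. fill(A) -> (A=7 B=7 C=0)
  5. pour(A -> C) -> (A=0 B=7 C=7)
  6. pour(B -> C) -> (A=0 B=5 C=9)
  7. pour(C -> A) -> (A=7 B=5 C=2)
Reached target in 7 moves.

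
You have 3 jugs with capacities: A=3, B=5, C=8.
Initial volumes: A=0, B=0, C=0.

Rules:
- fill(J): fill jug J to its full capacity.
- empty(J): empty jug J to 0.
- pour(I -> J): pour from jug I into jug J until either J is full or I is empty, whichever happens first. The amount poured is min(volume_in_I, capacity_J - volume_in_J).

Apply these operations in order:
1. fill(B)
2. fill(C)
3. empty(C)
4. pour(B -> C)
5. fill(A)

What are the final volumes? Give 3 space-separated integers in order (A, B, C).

Step 1: fill(B) -> (A=0 B=5 C=0)
Step 2: fill(C) -> (A=0 B=5 C=8)
Step 3: empty(C) -> (A=0 B=5 C=0)
Step 4: pour(B -> C) -> (A=0 B=0 C=5)
Step 5: fill(A) -> (A=3 B=0 C=5)

Answer: 3 0 5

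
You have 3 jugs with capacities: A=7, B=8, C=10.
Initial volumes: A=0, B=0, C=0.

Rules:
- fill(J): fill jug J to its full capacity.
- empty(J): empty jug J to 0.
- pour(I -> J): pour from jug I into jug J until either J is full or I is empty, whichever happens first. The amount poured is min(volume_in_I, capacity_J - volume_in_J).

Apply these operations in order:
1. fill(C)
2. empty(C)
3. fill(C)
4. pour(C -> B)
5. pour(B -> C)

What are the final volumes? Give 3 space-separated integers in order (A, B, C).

Answer: 0 0 10

Derivation:
Step 1: fill(C) -> (A=0 B=0 C=10)
Step 2: empty(C) -> (A=0 B=0 C=0)
Step 3: fill(C) -> (A=0 B=0 C=10)
Step 4: pour(C -> B) -> (A=0 B=8 C=2)
Step 5: pour(B -> C) -> (A=0 B=0 C=10)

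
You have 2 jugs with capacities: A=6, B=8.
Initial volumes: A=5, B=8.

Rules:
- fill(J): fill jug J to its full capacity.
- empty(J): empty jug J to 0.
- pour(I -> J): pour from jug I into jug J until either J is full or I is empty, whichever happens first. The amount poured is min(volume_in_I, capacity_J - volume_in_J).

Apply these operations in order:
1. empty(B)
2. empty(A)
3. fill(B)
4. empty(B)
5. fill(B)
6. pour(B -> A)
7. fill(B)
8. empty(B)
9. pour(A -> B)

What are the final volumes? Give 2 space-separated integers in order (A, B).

Step 1: empty(B) -> (A=5 B=0)
Step 2: empty(A) -> (A=0 B=0)
Step 3: fill(B) -> (A=0 B=8)
Step 4: empty(B) -> (A=0 B=0)
Step 5: fill(B) -> (A=0 B=8)
Step 6: pour(B -> A) -> (A=6 B=2)
Step 7: fill(B) -> (A=6 B=8)
Step 8: empty(B) -> (A=6 B=0)
Step 9: pour(A -> B) -> (A=0 B=6)

Answer: 0 6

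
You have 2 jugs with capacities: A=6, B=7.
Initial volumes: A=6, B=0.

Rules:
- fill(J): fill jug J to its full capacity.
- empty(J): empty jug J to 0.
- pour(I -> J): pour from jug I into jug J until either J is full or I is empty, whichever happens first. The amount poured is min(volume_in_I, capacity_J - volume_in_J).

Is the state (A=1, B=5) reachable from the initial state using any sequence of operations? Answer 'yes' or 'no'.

Answer: no

Derivation:
BFS explored all 26 reachable states.
Reachable set includes: (0,0), (0,1), (0,2), (0,3), (0,4), (0,5), (0,6), (0,7), (1,0), (1,7), (2,0), (2,7) ...
Target (A=1, B=5) not in reachable set → no.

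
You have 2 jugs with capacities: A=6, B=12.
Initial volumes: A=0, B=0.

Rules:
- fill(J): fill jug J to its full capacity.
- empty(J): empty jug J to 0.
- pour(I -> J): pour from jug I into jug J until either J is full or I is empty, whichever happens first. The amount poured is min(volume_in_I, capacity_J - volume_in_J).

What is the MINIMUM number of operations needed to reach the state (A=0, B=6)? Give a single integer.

BFS from (A=0, B=0). One shortest path:
  1. fill(A) -> (A=6 B=0)
  2. pour(A -> B) -> (A=0 B=6)
Reached target in 2 moves.

Answer: 2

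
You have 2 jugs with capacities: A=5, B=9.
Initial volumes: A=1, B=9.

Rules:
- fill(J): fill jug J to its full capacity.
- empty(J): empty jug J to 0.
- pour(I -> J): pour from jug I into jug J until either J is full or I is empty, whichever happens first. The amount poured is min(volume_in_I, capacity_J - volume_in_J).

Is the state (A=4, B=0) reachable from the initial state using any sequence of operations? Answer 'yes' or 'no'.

Answer: yes

Derivation:
BFS from (A=1, B=9):
  1. empty(A) -> (A=0 B=9)
  2. pour(B -> A) -> (A=5 B=4)
  3. empty(A) -> (A=0 B=4)
  4. pour(B -> A) -> (A=4 B=0)
Target reached → yes.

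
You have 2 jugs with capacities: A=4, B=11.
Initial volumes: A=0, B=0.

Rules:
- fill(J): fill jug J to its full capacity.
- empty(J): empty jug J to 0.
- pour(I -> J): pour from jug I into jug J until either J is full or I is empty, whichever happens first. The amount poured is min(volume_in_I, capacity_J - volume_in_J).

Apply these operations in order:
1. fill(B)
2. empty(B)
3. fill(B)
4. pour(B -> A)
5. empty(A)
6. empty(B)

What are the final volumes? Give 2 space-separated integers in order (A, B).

Answer: 0 0

Derivation:
Step 1: fill(B) -> (A=0 B=11)
Step 2: empty(B) -> (A=0 B=0)
Step 3: fill(B) -> (A=0 B=11)
Step 4: pour(B -> A) -> (A=4 B=7)
Step 5: empty(A) -> (A=0 B=7)
Step 6: empty(B) -> (A=0 B=0)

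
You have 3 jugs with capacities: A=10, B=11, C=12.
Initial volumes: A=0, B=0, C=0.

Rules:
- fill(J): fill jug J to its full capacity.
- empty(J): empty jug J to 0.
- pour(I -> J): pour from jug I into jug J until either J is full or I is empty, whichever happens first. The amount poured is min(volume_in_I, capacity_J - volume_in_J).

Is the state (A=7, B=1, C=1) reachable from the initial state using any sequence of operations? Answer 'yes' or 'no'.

Answer: no

Derivation:
BFS explored all 726 reachable states.
Reachable set includes: (0,0,0), (0,0,1), (0,0,2), (0,0,3), (0,0,4), (0,0,5), (0,0,6), (0,0,7), (0,0,8), (0,0,9), (0,0,10), (0,0,11) ...
Target (A=7, B=1, C=1) not in reachable set → no.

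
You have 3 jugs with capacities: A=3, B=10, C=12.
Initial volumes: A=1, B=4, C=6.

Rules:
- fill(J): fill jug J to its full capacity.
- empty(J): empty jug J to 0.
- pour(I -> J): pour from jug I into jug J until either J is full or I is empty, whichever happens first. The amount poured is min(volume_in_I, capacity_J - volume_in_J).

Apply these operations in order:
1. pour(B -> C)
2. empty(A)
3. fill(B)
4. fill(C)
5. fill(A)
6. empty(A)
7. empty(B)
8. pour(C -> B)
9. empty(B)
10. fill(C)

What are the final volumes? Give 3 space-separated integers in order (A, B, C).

Step 1: pour(B -> C) -> (A=1 B=0 C=10)
Step 2: empty(A) -> (A=0 B=0 C=10)
Step 3: fill(B) -> (A=0 B=10 C=10)
Step 4: fill(C) -> (A=0 B=10 C=12)
Step 5: fill(A) -> (A=3 B=10 C=12)
Step 6: empty(A) -> (A=0 B=10 C=12)
Step 7: empty(B) -> (A=0 B=0 C=12)
Step 8: pour(C -> B) -> (A=0 B=10 C=2)
Step 9: empty(B) -> (A=0 B=0 C=2)
Step 10: fill(C) -> (A=0 B=0 C=12)

Answer: 0 0 12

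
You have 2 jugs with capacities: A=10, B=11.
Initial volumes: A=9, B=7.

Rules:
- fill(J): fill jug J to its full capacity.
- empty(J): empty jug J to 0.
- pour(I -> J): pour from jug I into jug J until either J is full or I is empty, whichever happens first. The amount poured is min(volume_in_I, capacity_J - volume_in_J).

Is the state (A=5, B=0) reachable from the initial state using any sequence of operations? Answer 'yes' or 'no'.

BFS from (A=9, B=7):
  1. pour(A -> B) -> (A=5 B=11)
  2. empty(B) -> (A=5 B=0)
Target reached → yes.

Answer: yes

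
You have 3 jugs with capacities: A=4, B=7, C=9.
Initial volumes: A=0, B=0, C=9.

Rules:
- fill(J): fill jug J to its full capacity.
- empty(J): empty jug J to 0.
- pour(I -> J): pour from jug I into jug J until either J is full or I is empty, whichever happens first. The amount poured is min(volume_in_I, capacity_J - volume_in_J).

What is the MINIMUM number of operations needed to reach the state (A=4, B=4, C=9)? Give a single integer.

Answer: 3

Derivation:
BFS from (A=0, B=0, C=9). One shortest path:
  1. fill(A) -> (A=4 B=0 C=9)
  2. pour(A -> B) -> (A=0 B=4 C=9)
  3. fill(A) -> (A=4 B=4 C=9)
Reached target in 3 moves.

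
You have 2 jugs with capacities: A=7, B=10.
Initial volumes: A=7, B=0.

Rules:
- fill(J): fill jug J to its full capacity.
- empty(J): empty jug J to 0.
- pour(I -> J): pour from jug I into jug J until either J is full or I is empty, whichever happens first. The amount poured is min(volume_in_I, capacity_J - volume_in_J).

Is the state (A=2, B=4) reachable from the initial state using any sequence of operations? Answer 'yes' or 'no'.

Answer: no

Derivation:
BFS explored all 34 reachable states.
Reachable set includes: (0,0), (0,1), (0,2), (0,3), (0,4), (0,5), (0,6), (0,7), (0,8), (0,9), (0,10), (1,0) ...
Target (A=2, B=4) not in reachable set → no.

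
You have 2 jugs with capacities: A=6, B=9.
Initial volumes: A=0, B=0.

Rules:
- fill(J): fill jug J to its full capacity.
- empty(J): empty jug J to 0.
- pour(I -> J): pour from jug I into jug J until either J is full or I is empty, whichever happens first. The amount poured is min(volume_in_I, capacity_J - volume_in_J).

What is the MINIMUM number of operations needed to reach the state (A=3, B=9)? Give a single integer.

Answer: 4

Derivation:
BFS from (A=0, B=0). One shortest path:
  1. fill(A) -> (A=6 B=0)
  2. pour(A -> B) -> (A=0 B=6)
  3. fill(A) -> (A=6 B=6)
  4. pour(A -> B) -> (A=3 B=9)
Reached target in 4 moves.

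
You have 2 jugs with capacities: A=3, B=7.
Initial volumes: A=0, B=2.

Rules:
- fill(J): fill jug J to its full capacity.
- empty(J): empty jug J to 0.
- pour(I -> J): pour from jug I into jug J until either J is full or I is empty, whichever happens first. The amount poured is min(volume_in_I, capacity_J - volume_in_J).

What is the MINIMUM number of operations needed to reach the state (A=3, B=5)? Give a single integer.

BFS from (A=0, B=2). One shortest path:
  1. fill(A) -> (A=3 B=2)
  2. pour(A -> B) -> (A=0 B=5)
  3. fill(A) -> (A=3 B=5)
Reached target in 3 moves.

Answer: 3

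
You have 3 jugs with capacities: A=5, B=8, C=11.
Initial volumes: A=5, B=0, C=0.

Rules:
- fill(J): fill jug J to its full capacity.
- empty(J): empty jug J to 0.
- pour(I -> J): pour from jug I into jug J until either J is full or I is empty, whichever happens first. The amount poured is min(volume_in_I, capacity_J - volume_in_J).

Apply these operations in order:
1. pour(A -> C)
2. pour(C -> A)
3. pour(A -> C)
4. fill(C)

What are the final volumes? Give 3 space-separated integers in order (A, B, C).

Answer: 0 0 11

Derivation:
Step 1: pour(A -> C) -> (A=0 B=0 C=5)
Step 2: pour(C -> A) -> (A=5 B=0 C=0)
Step 3: pour(A -> C) -> (A=0 B=0 C=5)
Step 4: fill(C) -> (A=0 B=0 C=11)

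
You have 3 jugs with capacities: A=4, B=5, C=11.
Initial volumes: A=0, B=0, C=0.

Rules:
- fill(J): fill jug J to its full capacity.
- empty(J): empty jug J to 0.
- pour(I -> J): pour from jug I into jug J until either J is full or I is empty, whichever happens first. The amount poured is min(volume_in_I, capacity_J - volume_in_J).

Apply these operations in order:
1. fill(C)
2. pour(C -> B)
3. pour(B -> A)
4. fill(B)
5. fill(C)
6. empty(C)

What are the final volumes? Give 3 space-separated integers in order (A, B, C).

Step 1: fill(C) -> (A=0 B=0 C=11)
Step 2: pour(C -> B) -> (A=0 B=5 C=6)
Step 3: pour(B -> A) -> (A=4 B=1 C=6)
Step 4: fill(B) -> (A=4 B=5 C=6)
Step 5: fill(C) -> (A=4 B=5 C=11)
Step 6: empty(C) -> (A=4 B=5 C=0)

Answer: 4 5 0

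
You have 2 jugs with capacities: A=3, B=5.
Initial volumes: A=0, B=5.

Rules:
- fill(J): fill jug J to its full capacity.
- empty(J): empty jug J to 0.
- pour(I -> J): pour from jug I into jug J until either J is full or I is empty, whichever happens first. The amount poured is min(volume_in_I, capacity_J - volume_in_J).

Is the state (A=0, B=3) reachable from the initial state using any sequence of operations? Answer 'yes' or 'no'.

BFS from (A=0, B=5):
  1. fill(A) -> (A=3 B=5)
  2. empty(B) -> (A=3 B=0)
  3. pour(A -> B) -> (A=0 B=3)
Target reached → yes.

Answer: yes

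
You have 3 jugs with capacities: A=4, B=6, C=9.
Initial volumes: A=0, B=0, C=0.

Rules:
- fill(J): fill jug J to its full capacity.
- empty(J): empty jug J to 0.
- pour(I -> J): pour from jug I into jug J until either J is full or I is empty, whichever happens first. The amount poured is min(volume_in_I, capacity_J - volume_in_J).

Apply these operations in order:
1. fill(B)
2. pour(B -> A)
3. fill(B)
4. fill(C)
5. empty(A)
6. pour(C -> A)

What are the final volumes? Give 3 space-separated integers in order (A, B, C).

Answer: 4 6 5

Derivation:
Step 1: fill(B) -> (A=0 B=6 C=0)
Step 2: pour(B -> A) -> (A=4 B=2 C=0)
Step 3: fill(B) -> (A=4 B=6 C=0)
Step 4: fill(C) -> (A=4 B=6 C=9)
Step 5: empty(A) -> (A=0 B=6 C=9)
Step 6: pour(C -> A) -> (A=4 B=6 C=5)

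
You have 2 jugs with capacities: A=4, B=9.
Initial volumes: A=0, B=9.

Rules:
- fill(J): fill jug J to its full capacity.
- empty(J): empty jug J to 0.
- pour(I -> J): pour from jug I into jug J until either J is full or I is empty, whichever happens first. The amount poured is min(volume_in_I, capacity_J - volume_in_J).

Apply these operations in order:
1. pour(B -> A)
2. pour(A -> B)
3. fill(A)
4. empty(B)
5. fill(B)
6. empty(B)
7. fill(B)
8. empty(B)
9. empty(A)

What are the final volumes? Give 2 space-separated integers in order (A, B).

Step 1: pour(B -> A) -> (A=4 B=5)
Step 2: pour(A -> B) -> (A=0 B=9)
Step 3: fill(A) -> (A=4 B=9)
Step 4: empty(B) -> (A=4 B=0)
Step 5: fill(B) -> (A=4 B=9)
Step 6: empty(B) -> (A=4 B=0)
Step 7: fill(B) -> (A=4 B=9)
Step 8: empty(B) -> (A=4 B=0)
Step 9: empty(A) -> (A=0 B=0)

Answer: 0 0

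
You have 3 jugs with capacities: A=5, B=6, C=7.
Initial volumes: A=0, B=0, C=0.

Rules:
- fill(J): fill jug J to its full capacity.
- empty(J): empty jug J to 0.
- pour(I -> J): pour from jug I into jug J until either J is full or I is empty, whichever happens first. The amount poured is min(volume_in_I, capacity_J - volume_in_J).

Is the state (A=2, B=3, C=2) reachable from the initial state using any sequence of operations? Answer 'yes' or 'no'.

Answer: no

Derivation:
BFS explored all 216 reachable states.
Reachable set includes: (0,0,0), (0,0,1), (0,0,2), (0,0,3), (0,0,4), (0,0,5), (0,0,6), (0,0,7), (0,1,0), (0,1,1), (0,1,2), (0,1,3) ...
Target (A=2, B=3, C=2) not in reachable set → no.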